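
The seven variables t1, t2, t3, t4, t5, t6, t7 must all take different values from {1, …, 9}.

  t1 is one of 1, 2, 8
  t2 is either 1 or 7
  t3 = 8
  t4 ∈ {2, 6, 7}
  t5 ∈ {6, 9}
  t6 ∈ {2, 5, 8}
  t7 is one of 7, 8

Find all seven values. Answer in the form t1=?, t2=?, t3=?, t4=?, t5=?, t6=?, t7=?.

t1=2, t2=1, t3=8, t4=6, t5=9, t6=5, t7=7

t3 has just one choice, so t3 = 8. Strike 8 from t1, t6, t7.
That leaves t7 = 7. Eliminate 7 elsewhere: t2, t4.
t2's domain is down to {1}, so t2 = 1. So t1 can't be 1.
That leaves t1 = 2. Remove 2 from t4, t6.
t4 must be 6 (only option left). Strike 6 from t5.
t5's domain is down to {9}, so t5 = 9.
t6 has just one choice, so t6 = 5.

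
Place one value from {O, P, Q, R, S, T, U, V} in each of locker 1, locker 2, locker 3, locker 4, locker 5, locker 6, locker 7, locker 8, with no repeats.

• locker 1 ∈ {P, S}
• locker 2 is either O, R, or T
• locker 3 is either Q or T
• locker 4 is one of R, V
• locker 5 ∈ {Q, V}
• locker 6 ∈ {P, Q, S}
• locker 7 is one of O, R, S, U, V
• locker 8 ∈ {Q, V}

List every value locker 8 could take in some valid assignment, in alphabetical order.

Among the 8 variables, U fits only locker 7 (and all 8 values in {O, P, Q, R, S, T, U, V} must be used), so locker 7 = U.
The 7 still-open variables together cover exactly {O, P, Q, R, S, T, V} — 7 values for 7 variables — and O appears only in locker 2's list, so locker 2 = O.
The 6 still-open variables draw from only 6 values {P, Q, R, S, T, V}, so each is used; only locker 4 can be R, hence locker 4 = R.
The 5 still-open variables together cover exactly {P, Q, S, T, V} — 5 values for 5 variables — and T appears only in locker 3's list, so locker 3 = T.
The 2 variables locker 5 and locker 8 are confined to {Q, V}, which locks those values in; drop them from locker 6.
No further eliminations apply; locker 8 can still be any of Q, V.

Q, V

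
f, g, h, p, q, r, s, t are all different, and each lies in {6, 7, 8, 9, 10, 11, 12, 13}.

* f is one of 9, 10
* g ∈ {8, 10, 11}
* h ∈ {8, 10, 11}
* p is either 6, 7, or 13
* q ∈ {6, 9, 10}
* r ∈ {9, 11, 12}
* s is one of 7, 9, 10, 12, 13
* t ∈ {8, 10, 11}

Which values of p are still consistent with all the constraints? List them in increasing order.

7, 13

g, h, t between them cover only {8, 10, 11} — a naked triple. Remove those values from f, q, r, s.
f has just one choice, so f = 9. Strike 9 from q, r, s.
q has just one choice, so q = 6. Remove 6 from p.
r's domain is down to {12}, so r = 12. So s can't be 12.
No further eliminations apply; p can still be any of 7, 13.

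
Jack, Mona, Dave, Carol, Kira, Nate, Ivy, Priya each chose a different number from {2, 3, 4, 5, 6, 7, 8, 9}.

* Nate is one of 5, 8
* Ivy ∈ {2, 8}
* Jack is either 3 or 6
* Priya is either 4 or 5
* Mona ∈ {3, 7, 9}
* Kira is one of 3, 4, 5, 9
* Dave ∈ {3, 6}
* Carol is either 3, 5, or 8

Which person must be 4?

The 8 variables together cover exactly {2, 3, 4, 5, 6, 7, 8, 9} — 8 values for 8 variables — and 2 appears only in Ivy's list, so Ivy = 2.
The 7 still-open variables draw from only 7 values {3, 4, 5, 6, 7, 8, 9}, so each is used; only Mona can be 7, hence Mona = 7.
The 6 still-open variables together cover exactly {3, 4, 5, 6, 8, 9} — 6 values for 6 variables — and 9 appears only in Kira's list, so Kira = 9.
The 5 still-open variables together cover exactly {3, 4, 5, 6, 8} — 5 values for 5 variables — and 4 appears only in Priya's list, so Priya = 4.

Priya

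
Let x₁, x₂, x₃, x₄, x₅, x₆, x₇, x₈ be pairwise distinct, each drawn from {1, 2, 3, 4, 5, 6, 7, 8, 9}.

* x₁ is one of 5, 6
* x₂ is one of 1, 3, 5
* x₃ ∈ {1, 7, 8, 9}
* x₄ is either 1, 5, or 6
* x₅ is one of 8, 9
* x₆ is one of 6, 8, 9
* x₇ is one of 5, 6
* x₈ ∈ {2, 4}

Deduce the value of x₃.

7

The 2 variables x₁ and x₇ are confined to {5, 6}, which locks those values in; drop them from x₂, x₄, x₆.
That leaves x₄ = 1. Eliminate 1 elsewhere: x₂, x₃.
That leaves x₂ = 3.
x₅ and x₆ share exactly the 2 values {8, 9}; by pigeonhole those values go to them, so strike 8, 9 from x₃.
So x₃ = 7.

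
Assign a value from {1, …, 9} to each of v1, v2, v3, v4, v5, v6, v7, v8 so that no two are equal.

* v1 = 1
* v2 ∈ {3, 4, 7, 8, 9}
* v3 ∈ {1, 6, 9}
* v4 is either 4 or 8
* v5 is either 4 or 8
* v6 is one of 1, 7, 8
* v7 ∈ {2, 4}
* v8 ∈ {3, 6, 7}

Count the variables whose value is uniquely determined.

v1's domain is down to {1}, so v1 = 1. So v3, v6 can't be 1.
The 7 still-open variables draw from only 7 values {2, 3, 4, 6, 7, 8, 9}, so each is used; only v7 can be 2, hence v7 = 2.
v4 and v5 share exactly the 2 values {4, 8}; by pigeonhole those values go to them, so strike 4, 8 from v2, v6.
v6's domain is down to {7}, so v6 = 7. So v2, v8 can't be 7.
Determined: v1=1, v6=7, v7=2. The other variables each still have more than one consistent value. That makes 3.

3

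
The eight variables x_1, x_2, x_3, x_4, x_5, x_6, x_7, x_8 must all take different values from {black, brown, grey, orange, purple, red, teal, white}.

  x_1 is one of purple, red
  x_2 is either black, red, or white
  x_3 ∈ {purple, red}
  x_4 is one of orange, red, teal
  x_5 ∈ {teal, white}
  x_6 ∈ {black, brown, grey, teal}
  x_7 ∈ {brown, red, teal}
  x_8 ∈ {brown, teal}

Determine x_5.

white

The 8 variables together cover exactly {black, brown, grey, orange, purple, red, teal, white} — 8 values for 8 variables — and grey appears only in x_6's list, so x_6 = grey.
The 7 still-open variables draw from only 7 values {black, brown, orange, purple, red, teal, white}, so each is used; only x_2 can be black, hence x_2 = black.
Among the 6 still-open variables, orange fits only x_4 (and all 6 values in {brown, orange, purple, red, teal, white} must be used), so x_4 = orange.
The 5 still-open variables draw from only 5 values {brown, purple, red, teal, white}, so each is used; only x_5 can be white, hence x_5 = white.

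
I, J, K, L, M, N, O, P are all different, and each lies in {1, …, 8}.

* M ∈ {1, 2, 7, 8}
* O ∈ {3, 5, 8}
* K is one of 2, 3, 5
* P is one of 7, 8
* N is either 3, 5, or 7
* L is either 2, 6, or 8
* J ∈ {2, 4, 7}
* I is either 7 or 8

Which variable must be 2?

K

Among the 8 variables, 1 fits only M (and all 8 values in {1, 2, 3, 4, 5, 6, 7, 8} must be used), so M = 1.
Among the 7 still-open variables, 4 fits only J (and all 7 values in {2, 3, 4, 5, 6, 7, 8} must be used), so J = 4.
The 6 still-open variables draw from only 6 values {2, 3, 5, 6, 7, 8}, so each is used; only L can be 6, hence L = 6.
The 5 still-open variables together cover exactly {2, 3, 5, 7, 8} — 5 values for 5 variables — and 2 appears only in K's list, so K = 2.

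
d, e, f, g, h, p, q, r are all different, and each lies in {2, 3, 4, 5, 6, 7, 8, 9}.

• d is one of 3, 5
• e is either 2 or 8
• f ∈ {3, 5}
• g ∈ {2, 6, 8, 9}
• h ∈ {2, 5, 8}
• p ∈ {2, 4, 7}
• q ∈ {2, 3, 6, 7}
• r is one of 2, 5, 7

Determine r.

Among the 8 variables, 4 fits only p (and all 8 values in {2, 3, 4, 5, 6, 7, 8, 9} must be used), so p = 4.
The 7 still-open variables draw from only 7 values {2, 3, 5, 6, 7, 8, 9}, so each is used; only g can be 9, hence g = 9.
The 6 still-open variables together cover exactly {2, 3, 5, 6, 7, 8} — 6 values for 6 variables — and 6 appears only in q's list, so q = 6.
The 5 still-open variables together cover exactly {2, 3, 5, 7, 8} — 5 values for 5 variables — and 7 appears only in r's list, so r = 7.

7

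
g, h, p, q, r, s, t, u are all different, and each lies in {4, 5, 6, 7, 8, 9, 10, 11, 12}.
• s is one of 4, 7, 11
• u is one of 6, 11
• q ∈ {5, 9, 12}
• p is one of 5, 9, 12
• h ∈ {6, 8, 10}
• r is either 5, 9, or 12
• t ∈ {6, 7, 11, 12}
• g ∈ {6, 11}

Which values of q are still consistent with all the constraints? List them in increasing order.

g and u between them cover only {6, 11} — a naked pair. Remove those values from h, s, t.
p, q, r between them cover only {5, 9, 12} — a naked triple. Remove those values from t.
t must be 7 (only option left). Strike 7 from s.
s has just one choice, so s = 4.
No further eliminations apply; q can still be any of 5, 9, 12.

5, 9, 12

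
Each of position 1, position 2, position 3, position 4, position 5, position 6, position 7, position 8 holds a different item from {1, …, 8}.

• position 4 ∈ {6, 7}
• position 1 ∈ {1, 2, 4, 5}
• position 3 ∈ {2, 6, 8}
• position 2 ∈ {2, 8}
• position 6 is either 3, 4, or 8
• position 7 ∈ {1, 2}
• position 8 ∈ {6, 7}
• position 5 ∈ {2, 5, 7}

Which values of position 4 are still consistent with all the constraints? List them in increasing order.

The 8 variables draw from only 8 values {1, 2, 3, 4, 5, 6, 7, 8}, so each is used; only position 6 can be 3, hence position 6 = 3.
The 7 still-open variables together cover exactly {1, 2, 4, 5, 6, 7, 8} — 7 values for 7 variables — and 4 appears only in position 1's list, so position 1 = 4.
Among the 6 still-open variables, 1 fits only position 7 (and all 6 values in {1, 2, 5, 6, 7, 8} must be used), so position 7 = 1.
The 5 still-open variables together cover exactly {2, 5, 6, 7, 8} — 5 values for 5 variables — and 5 appears only in position 5's list, so position 5 = 5.
The 2 variables position 4 and position 8 are confined to {6, 7}, which locks those values in; drop them from position 3.
No further eliminations apply; position 4 can still be any of 6, 7.

6, 7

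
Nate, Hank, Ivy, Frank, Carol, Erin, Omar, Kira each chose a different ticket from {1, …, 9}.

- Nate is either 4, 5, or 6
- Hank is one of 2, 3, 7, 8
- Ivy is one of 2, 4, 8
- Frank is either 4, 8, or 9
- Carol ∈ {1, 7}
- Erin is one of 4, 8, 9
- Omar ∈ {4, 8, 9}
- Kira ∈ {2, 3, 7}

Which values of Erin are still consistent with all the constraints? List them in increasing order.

4, 8, 9

Frank, Erin, Omar between them cover only {4, 8, 9} — a naked triple. Remove those values from Nate, Hank, Ivy.
Ivy's domain is down to {2}, so Ivy = 2. So Hank, Kira can't be 2.
The 2 variables Hank and Kira are confined to {3, 7}, which locks those values in; drop them from Carol.
Carol has just one choice, so Carol = 1.
No further eliminations apply; Erin can still be any of 4, 8, 9.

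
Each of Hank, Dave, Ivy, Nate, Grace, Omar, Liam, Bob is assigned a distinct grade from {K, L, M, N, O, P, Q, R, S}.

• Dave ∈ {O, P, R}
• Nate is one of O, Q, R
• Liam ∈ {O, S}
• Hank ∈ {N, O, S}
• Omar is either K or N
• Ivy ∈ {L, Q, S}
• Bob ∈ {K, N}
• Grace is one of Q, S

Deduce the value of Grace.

Q

Among the 8 variables, L fits only Ivy (and all 8 values in {K, L, N, O, P, Q, R, S} must be used), so Ivy = L.
The 7 still-open variables together cover exactly {K, N, O, P, Q, R, S} — 7 values for 7 variables — and P appears only in Dave's list, so Dave = P.
Among the 6 still-open variables, R fits only Nate (and all 6 values in {K, N, O, Q, R, S} must be used), so Nate = R.
The 5 still-open variables together cover exactly {K, N, O, Q, S} — 5 values for 5 variables — and Q appears only in Grace's list, so Grace = Q.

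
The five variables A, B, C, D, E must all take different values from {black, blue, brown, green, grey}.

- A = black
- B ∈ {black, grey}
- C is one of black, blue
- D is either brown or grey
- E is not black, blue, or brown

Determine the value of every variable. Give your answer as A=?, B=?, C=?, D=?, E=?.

A has just one choice, so A = black. Strike black from B, C.
B must be grey (only option left). Remove grey from D, E.
That leaves C = blue.
D has just one choice, so D = brown.
E's domain is down to {green}, so E = green.

A=black, B=grey, C=blue, D=brown, E=green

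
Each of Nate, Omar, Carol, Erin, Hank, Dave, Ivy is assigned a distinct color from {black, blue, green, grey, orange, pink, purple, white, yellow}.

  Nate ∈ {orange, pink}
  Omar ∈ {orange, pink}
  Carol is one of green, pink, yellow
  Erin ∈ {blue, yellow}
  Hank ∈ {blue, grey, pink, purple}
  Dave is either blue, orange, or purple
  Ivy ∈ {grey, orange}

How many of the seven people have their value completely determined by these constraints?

3

The 7 variables together cover exactly {blue, green, grey, orange, pink, purple, yellow} — 7 values for 7 variables — and green appears only in Carol's list, so Carol = green.
The 6 still-open variables together cover exactly {blue, grey, orange, pink, purple, yellow} — 6 values for 6 variables — and yellow appears only in Erin's list, so Erin = yellow.
Nate and Omar between them cover only {orange, pink} — a naked pair. Remove those values from Hank, Dave, Ivy.
Ivy's domain is down to {grey}, so Ivy = grey. Remove grey from Hank.
Determined: Carol=green, Erin=yellow, Ivy=grey. The other people each still have more than one consistent value. That makes 3.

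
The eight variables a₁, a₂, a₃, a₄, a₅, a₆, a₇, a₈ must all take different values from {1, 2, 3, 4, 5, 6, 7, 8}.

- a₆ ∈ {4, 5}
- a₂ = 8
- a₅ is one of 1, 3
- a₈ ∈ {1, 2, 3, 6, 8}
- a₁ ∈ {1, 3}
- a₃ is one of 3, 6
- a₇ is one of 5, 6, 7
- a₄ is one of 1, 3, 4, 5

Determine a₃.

6

a₂ has just one choice, so a₂ = 8. So a₈ can't be 8.
Among the 7 still-open variables, 2 fits only a₈ (and all 7 values in {1, 2, 3, 4, 5, 6, 7} must be used), so a₈ = 2.
Among the 6 still-open variables, 7 fits only a₇ (and all 6 values in {1, 3, 4, 5, 6, 7} must be used), so a₇ = 7.
The 5 still-open variables together cover exactly {1, 3, 4, 5, 6} — 5 values for 5 variables — and 6 appears only in a₃'s list, so a₃ = 6.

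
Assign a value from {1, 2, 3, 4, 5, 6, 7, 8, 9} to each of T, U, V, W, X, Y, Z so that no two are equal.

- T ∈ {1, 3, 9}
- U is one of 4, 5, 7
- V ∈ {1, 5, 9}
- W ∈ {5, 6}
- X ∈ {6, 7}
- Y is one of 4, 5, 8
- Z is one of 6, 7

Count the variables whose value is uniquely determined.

3

The 2 variables X and Z are confined to {6, 7}, which locks those values in; drop them from U, W.
W must be 5 (only option left). Strike 5 from U, V, Y.
That leaves U = 4. Strike 4 from Y.
Y has just one choice, so Y = 8.
Determined: U=4, W=5, Y=8. The other variables each still have more than one consistent value. That makes 3.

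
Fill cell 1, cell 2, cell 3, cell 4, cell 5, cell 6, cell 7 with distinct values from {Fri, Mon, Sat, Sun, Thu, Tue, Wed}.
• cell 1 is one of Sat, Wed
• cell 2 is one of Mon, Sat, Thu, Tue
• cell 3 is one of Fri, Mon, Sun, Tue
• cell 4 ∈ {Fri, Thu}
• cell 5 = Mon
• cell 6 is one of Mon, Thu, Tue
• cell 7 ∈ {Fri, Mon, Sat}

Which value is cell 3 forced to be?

Sun

cell 5's domain is down to {Mon}, so cell 5 = Mon. Remove Mon from cell 2, cell 3, cell 6, cell 7.
Among the 6 still-open variables, Sun fits only cell 3 (and all 6 values in {Fri, Sat, Sun, Thu, Tue, Wed} must be used), so cell 3 = Sun.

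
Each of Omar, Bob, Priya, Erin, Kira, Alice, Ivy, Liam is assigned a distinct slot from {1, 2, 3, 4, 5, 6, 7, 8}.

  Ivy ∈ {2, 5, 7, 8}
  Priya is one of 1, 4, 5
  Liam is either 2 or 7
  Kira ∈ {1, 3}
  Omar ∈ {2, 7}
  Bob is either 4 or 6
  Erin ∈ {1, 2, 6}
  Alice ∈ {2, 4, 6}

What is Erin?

1

The 8 variables together cover exactly {1, 2, 3, 4, 5, 6, 7, 8} — 8 values for 8 variables — and 3 appears only in Kira's list, so Kira = 3.
Among the 7 still-open variables, 8 fits only Ivy (and all 7 values in {1, 2, 4, 5, 6, 7, 8} must be used), so Ivy = 8.
The 6 still-open variables together cover exactly {1, 2, 4, 5, 6, 7} — 6 values for 6 variables — and 5 appears only in Priya's list, so Priya = 5.
Among the 5 still-open variables, 1 fits only Erin (and all 5 values in {1, 2, 4, 6, 7} must be used), so Erin = 1.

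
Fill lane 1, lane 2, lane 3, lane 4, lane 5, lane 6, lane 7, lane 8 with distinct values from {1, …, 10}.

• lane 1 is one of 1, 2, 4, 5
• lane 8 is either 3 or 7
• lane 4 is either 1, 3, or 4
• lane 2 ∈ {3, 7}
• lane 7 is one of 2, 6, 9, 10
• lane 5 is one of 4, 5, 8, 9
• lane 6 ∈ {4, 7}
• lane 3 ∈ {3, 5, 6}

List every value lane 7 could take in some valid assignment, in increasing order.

lane 2 and lane 8 between them cover only {3, 7} — a naked pair. Remove those values from lane 3, lane 4, lane 6.
That leaves lane 6 = 4. Remove 4 from lane 1, lane 4, lane 5.
lane 4 must be 1 (only option left). So lane 1 can't be 1.
No further eliminations apply; lane 7 can still be any of 2, 6, 9, 10.

2, 6, 9, 10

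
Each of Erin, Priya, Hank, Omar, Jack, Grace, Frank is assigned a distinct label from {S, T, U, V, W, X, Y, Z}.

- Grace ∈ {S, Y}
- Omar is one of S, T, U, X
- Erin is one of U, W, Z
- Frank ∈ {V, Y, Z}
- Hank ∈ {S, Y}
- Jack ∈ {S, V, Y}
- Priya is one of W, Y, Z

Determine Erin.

The 2 variables Hank and Grace are confined to {S, Y}, which locks those values in; drop them from Priya, Omar, Jack, Frank.
Jack has just one choice, so Jack = V. Eliminate V elsewhere: Frank.
Frank's domain is down to {Z}, so Frank = Z. Eliminate Z elsewhere: Erin, Priya.
Priya's domain is down to {W}, so Priya = W. Eliminate W elsewhere: Erin.
So Erin = U.

U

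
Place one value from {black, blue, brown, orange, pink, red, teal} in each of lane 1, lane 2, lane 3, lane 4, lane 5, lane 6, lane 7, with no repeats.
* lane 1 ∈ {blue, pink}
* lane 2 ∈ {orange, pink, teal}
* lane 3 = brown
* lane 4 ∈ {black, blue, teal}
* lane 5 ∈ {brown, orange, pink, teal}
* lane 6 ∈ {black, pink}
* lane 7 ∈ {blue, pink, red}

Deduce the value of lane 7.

lane 3 must be brown (only option left). Strike brown from lane 5.
The 6 still-open variables together cover exactly {black, blue, orange, pink, red, teal} — 6 values for 6 variables — and red appears only in lane 7's list, so lane 7 = red.

red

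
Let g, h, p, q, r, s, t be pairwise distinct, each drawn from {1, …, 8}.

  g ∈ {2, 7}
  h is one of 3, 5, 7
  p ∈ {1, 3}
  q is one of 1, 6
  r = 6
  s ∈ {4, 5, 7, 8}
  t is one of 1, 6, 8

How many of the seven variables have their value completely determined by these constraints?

4

r's domain is down to {6}, so r = 6. Remove 6 from q, t.
q has just one choice, so q = 1. Strike 1 from p, t.
That leaves t = 8. So s can't be 8.
That leaves p = 3. So h can't be 3.
Determined: p=3, q=1, r=6, t=8. The other variables each still have more than one consistent value. That makes 4.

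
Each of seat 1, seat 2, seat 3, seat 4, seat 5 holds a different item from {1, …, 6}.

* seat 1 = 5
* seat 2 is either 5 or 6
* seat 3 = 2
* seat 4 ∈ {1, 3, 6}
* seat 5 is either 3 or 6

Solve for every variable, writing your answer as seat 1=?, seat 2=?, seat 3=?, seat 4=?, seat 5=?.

seat 1=5, seat 2=6, seat 3=2, seat 4=1, seat 5=3

seat 1 has just one choice, so seat 1 = 5. So seat 2 can't be 5.
seat 2's domain is down to {6}, so seat 2 = 6. Remove 6 from seat 4, seat 5.
seat 3's domain is down to {2}, so seat 3 = 2.
That leaves seat 5 = 3. Eliminate 3 elsewhere: seat 4.
That leaves seat 4 = 1.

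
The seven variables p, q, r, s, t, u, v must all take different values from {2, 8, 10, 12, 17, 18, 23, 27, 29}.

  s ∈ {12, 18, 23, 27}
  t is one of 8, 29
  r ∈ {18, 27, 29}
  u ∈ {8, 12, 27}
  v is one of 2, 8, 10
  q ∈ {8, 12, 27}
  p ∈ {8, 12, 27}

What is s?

23

p, q, u share exactly the 3 values {8, 12, 27}; by pigeonhole those values go to them, so strike 8, 12, 27 from r, s, t, v.
t must be 29 (only option left). So r can't be 29.
r has just one choice, so r = 18. So s can't be 18.
So s = 23.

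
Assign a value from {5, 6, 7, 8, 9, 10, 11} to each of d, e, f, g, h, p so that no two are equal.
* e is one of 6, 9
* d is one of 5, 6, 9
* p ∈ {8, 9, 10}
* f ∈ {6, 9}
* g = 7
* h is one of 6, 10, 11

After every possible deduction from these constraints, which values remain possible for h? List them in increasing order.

10, 11

g must be 7 (only option left).
e and f share exactly the 2 values {6, 9}; by pigeonhole those values go to them, so strike 6, 9 from d, h, p.
d must be 5 (only option left).
No further eliminations apply; h can still be any of 10, 11.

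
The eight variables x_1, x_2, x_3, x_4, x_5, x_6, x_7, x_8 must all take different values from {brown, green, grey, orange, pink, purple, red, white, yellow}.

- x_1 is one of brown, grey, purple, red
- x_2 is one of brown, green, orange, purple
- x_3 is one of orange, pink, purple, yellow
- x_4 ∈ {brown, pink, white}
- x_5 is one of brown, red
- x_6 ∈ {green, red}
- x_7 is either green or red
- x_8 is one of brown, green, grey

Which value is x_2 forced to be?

The 2 variables x_6 and x_7 are confined to {green, red}, which locks those values in; drop them from x_1, x_2, x_5, x_8.
x_5 must be brown (only option left). So x_1, x_2, x_4, x_8 can't be brown.
x_8 has just one choice, so x_8 = grey. Eliminate grey elsewhere: x_1.
That leaves x_1 = purple. Remove purple from x_2, x_3.
So x_2 = orange.

orange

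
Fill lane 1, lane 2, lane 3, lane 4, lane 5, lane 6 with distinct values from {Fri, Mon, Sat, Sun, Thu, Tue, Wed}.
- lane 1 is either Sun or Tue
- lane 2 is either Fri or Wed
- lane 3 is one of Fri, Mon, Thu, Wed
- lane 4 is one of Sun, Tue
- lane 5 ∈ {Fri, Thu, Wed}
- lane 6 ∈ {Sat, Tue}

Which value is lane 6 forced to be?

The 2 variables lane 1 and lane 4 are confined to {Sun, Tue}, which locks those values in; drop them from lane 6.
So lane 6 = Sat.

Sat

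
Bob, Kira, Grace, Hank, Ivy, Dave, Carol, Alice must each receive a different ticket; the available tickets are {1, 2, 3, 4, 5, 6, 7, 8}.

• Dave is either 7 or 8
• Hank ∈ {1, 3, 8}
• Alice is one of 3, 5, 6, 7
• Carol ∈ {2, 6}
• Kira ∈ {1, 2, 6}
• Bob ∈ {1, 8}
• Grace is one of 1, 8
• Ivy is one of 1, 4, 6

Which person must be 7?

Dave

Among the 8 variables, 4 fits only Ivy (and all 8 values in {1, 2, 3, 4, 5, 6, 7, 8} must be used), so Ivy = 4.
The 7 still-open variables draw from only 7 values {1, 2, 3, 5, 6, 7, 8}, so each is used; only Alice can be 5, hence Alice = 5.
Among the 6 still-open variables, 3 fits only Hank (and all 6 values in {1, 2, 3, 6, 7, 8} must be used), so Hank = 3.
The 5 still-open variables draw from only 5 values {1, 2, 6, 7, 8}, so each is used; only Dave can be 7, hence Dave = 7.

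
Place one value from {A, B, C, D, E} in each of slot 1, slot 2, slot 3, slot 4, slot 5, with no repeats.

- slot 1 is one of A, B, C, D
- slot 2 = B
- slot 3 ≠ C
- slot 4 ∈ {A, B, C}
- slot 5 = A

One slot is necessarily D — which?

slot 1

slot 2 has just one choice, so slot 2 = B. Remove B from slot 1, slot 3, slot 4.
slot 5 must be A (only option left). Eliminate A elsewhere: slot 1, slot 3, slot 4.
slot 4 has just one choice, so slot 4 = C. Eliminate C elsewhere: slot 1.
So D goes to slot 1.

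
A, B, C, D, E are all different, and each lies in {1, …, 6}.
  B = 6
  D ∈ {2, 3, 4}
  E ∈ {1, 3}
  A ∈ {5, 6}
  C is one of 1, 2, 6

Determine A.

5

B's domain is down to {6}, so B = 6. So A, C can't be 6.
So A = 5.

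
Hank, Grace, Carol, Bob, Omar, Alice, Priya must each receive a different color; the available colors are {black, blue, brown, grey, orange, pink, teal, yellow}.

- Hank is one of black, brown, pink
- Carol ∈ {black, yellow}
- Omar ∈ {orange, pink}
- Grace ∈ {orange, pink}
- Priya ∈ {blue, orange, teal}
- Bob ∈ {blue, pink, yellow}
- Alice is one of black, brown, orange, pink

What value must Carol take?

yellow

Among the 7 variables, teal fits only Priya (and all 7 values in {black, blue, brown, orange, pink, teal, yellow} must be used), so Priya = teal.
The 6 still-open variables draw from only 6 values {black, blue, brown, orange, pink, yellow}, so each is used; only Bob can be blue, hence Bob = blue.
The 5 still-open variables draw from only 5 values {black, brown, orange, pink, yellow}, so each is used; only Carol can be yellow, hence Carol = yellow.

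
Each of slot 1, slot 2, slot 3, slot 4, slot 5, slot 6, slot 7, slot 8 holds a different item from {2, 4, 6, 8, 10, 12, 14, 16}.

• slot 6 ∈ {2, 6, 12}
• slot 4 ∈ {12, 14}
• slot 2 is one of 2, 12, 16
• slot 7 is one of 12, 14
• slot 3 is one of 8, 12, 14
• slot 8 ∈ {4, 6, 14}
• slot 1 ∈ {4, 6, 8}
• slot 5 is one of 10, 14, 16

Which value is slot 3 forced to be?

Among the 8 variables, 10 fits only slot 5 (and all 8 values in {2, 4, 6, 8, 10, 12, 14, 16} must be used), so slot 5 = 10.
The 7 still-open variables draw from only 7 values {2, 4, 6, 8, 12, 14, 16}, so each is used; only slot 2 can be 16, hence slot 2 = 16.
Among the 6 still-open variables, 2 fits only slot 6 (and all 6 values in {2, 4, 6, 8, 12, 14} must be used), so slot 6 = 2.
The 2 variables slot 4 and slot 7 are confined to {12, 14}, which locks those values in; drop them from slot 3, slot 8.
So slot 3 = 8.

8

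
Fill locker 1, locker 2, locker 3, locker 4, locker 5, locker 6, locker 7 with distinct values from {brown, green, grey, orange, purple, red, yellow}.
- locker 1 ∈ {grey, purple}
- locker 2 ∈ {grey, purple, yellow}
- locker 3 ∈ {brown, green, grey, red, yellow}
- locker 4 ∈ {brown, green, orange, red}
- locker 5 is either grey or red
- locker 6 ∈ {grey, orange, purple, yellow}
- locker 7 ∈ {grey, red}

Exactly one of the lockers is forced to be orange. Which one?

locker 5 and locker 7 share exactly the 2 values {grey, red}; by pigeonhole those values go to them, so strike grey, red from locker 1, locker 2, locker 3, locker 4, locker 6.
locker 1's domain is down to {purple}, so locker 1 = purple. Strike purple from locker 2, locker 6.
That leaves locker 2 = yellow. So locker 3, locker 6 can't be yellow.
So orange goes to locker 6.

locker 6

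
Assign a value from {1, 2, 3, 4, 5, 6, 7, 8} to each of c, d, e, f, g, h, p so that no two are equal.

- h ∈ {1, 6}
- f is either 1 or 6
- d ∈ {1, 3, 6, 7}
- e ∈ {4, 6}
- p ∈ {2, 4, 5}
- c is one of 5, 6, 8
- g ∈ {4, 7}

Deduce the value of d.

3

The 2 variables f and h are confined to {1, 6}, which locks those values in; drop them from c, d, e.
e's domain is down to {4}, so e = 4. Remove 4 from g, p.
g must be 7 (only option left). So d can't be 7.
So d = 3.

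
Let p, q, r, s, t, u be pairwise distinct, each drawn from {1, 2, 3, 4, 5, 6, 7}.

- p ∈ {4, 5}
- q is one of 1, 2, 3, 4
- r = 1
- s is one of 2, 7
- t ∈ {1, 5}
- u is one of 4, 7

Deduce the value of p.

4

r must be 1 (only option left). Eliminate 1 elsewhere: q, t.
t must be 5 (only option left). So p can't be 5.
So p = 4.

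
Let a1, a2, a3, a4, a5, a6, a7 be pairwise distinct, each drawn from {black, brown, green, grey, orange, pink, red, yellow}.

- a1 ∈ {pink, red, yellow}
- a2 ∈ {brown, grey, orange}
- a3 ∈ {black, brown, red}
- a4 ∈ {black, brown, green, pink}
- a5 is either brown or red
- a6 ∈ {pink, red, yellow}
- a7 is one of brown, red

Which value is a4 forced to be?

green

a5 and a7 between them cover only {brown, red} — a naked pair. Remove those values from a1, a2, a3, a4, a6.
a3 has just one choice, so a3 = black. Eliminate black elsewhere: a4.
The 2 variables a1 and a6 are confined to {pink, yellow}, which locks those values in; drop them from a4.
So a4 = green.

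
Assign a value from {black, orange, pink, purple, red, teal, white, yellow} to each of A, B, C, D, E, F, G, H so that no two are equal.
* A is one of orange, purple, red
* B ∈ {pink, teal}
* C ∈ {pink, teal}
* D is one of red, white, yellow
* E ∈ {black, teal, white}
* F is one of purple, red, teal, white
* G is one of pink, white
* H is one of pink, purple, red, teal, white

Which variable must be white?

G

The 8 variables draw from only 8 values {black, orange, pink, purple, red, teal, white, yellow}, so each is used; only E can be black, hence E = black.
Among the 7 still-open variables, orange fits only A (and all 7 values in {orange, pink, purple, red, teal, white, yellow} must be used), so A = orange.
The 6 still-open variables together cover exactly {pink, purple, red, teal, white, yellow} — 6 values for 6 variables — and yellow appears only in D's list, so D = yellow.
The 2 variables B and C are confined to {pink, teal}, which locks those values in; drop them from F, G, H.
So white goes to G.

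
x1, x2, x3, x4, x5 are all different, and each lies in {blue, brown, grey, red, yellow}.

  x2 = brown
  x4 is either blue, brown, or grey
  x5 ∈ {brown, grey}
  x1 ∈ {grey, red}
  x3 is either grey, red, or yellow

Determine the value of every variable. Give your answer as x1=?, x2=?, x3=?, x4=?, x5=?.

x2 has just one choice, so x2 = brown. So x4, x5 can't be brown.
x5 has just one choice, so x5 = grey. Remove grey from x1, x3, x4.
x1's domain is down to {red}, so x1 = red. So x3 can't be red.
x3's domain is down to {yellow}, so x3 = yellow.
That leaves x4 = blue.

x1=red, x2=brown, x3=yellow, x4=blue, x5=grey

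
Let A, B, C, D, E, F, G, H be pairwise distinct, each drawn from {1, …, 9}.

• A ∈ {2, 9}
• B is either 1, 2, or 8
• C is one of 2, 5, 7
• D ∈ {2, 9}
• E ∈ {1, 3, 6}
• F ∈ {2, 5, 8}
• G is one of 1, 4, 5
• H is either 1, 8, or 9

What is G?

4

A and D share exactly the 2 values {2, 9}; by pigeonhole those values go to them, so strike 2, 9 from B, C, F, H.
B and H between them cover only {1, 8} — a naked pair. Remove those values from E, F, G.
F's domain is down to {5}, so F = 5. Remove 5 from C, G.
So G = 4.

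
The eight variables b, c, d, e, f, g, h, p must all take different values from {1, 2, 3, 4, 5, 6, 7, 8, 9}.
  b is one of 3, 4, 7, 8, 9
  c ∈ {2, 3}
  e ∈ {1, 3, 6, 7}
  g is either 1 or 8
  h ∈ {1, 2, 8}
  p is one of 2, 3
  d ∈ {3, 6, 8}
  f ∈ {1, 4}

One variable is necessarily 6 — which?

The 8 variables together cover exactly {1, 2, 3, 4, 6, 7, 8, 9} — 8 values for 8 variables — and 9 appears only in b's list, so b = 9.
The 7 still-open variables together cover exactly {1, 2, 3, 4, 6, 7, 8} — 7 values for 7 variables — and 4 appears only in f's list, so f = 4.
Among the 6 still-open variables, 7 fits only e (and all 6 values in {1, 2, 3, 6, 7, 8} must be used), so e = 7.
Among the 5 still-open variables, 6 fits only d (and all 5 values in {1, 2, 3, 6, 8} must be used), so d = 6.

d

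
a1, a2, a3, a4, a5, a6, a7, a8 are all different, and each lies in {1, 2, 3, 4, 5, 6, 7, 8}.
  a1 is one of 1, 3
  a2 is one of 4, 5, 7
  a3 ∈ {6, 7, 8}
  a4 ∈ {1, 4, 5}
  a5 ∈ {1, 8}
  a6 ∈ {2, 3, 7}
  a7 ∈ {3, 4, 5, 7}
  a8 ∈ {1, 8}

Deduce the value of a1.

The 8 variables together cover exactly {1, 2, 3, 4, 5, 6, 7, 8} — 8 values for 8 variables — and 2 appears only in a6's list, so a6 = 2.
Among the 7 still-open variables, 6 fits only a3 (and all 7 values in {1, 3, 4, 5, 6, 7, 8} must be used), so a3 = 6.
The 2 variables a5 and a8 are confined to {1, 8}, which locks those values in; drop them from a1, a4.
So a1 = 3.

3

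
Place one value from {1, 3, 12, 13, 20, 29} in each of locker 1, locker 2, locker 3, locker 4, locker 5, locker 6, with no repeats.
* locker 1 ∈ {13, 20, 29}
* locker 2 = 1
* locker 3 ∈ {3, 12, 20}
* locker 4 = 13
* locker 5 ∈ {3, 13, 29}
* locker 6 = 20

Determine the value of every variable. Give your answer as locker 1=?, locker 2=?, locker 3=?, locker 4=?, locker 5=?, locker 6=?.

locker 2 has just one choice, so locker 2 = 1.
That leaves locker 4 = 13. Eliminate 13 elsewhere: locker 1, locker 5.
locker 6 must be 20 (only option left). Remove 20 from locker 1, locker 3.
That leaves locker 1 = 29. Strike 29 from locker 5.
locker 5 has just one choice, so locker 5 = 3. Remove 3 from locker 3.
locker 3 must be 12 (only option left).

locker 1=29, locker 2=1, locker 3=12, locker 4=13, locker 5=3, locker 6=20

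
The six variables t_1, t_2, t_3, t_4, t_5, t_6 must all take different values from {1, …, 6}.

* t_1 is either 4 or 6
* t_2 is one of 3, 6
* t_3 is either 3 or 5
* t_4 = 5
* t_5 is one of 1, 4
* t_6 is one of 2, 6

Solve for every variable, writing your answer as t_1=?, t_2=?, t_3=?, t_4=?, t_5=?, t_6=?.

t_1=4, t_2=6, t_3=3, t_4=5, t_5=1, t_6=2

t_4 has just one choice, so t_4 = 5. Remove 5 from t_3.
t_3's domain is down to {3}, so t_3 = 3. Eliminate 3 elsewhere: t_2.
That leaves t_2 = 6. Eliminate 6 elsewhere: t_1, t_6.
t_6 must be 2 (only option left).
t_1 has just one choice, so t_1 = 4. Eliminate 4 elsewhere: t_5.
t_5 has just one choice, so t_5 = 1.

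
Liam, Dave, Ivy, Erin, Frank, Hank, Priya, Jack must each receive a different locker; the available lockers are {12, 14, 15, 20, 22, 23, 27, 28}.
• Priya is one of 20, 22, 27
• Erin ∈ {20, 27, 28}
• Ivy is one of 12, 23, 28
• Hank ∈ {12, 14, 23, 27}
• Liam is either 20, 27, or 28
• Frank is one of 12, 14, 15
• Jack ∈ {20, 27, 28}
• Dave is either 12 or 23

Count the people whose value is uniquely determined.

The 8 variables together cover exactly {12, 14, 15, 20, 22, 23, 27, 28} — 8 values for 8 variables — and 15 appears only in Frank's list, so Frank = 15.
The 7 still-open variables draw from only 7 values {12, 14, 20, 22, 23, 27, 28}, so each is used; only Hank can be 14, hence Hank = 14.
Among the 6 still-open variables, 22 fits only Priya (and all 6 values in {12, 20, 22, 23, 27, 28} must be used), so Priya = 22.
The 3 variables Liam, Erin, Jack are confined to {20, 27, 28}, which locks those values in; drop them from Ivy.
Determined: Frank=15, Hank=14, Priya=22. The other people each still have more than one consistent value. That makes 3.

3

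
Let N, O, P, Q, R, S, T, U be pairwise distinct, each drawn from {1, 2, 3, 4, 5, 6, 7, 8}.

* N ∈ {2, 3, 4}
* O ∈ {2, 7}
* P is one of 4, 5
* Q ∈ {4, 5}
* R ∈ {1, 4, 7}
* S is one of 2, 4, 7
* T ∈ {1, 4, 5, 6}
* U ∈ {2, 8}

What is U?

The 8 variables together cover exactly {1, 2, 3, 4, 5, 6, 7, 8} — 8 values for 8 variables — and 3 appears only in N's list, so N = 3.
Among the 7 still-open variables, 6 fits only T (and all 7 values in {1, 2, 4, 5, 6, 7, 8} must be used), so T = 6.
The 6 still-open variables draw from only 6 values {1, 2, 4, 5, 7, 8}, so each is used; only R can be 1, hence R = 1.
Among the 5 still-open variables, 8 fits only U (and all 5 values in {2, 4, 5, 7, 8} must be used), so U = 8.

8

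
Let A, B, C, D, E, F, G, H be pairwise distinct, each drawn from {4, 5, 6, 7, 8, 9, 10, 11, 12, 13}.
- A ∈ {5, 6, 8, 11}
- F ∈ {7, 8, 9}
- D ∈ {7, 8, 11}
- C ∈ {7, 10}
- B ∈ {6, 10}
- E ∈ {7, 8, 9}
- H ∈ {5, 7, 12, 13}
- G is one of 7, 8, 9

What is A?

5

The 3 variables E, F, G are confined to {7, 8, 9}, which locks those values in; drop them from A, C, D, H.
C must be 10 (only option left). Eliminate 10 elsewhere: B.
D has just one choice, so D = 11. Remove 11 from A.
That leaves B = 6. Strike 6 from A.
So A = 5.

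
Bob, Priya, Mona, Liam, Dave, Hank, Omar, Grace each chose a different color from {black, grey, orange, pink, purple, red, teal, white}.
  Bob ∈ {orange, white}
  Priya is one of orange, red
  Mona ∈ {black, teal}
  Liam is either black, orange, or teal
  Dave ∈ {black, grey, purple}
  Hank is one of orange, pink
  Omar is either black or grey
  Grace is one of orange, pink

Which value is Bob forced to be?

Among the 8 variables, purple fits only Dave (and all 8 values in {black, grey, orange, pink, purple, red, teal, white} must be used), so Dave = purple.
The 7 still-open variables together cover exactly {black, grey, orange, pink, red, teal, white} — 7 values for 7 variables — and grey appears only in Omar's list, so Omar = grey.
The 6 still-open variables draw from only 6 values {black, orange, pink, red, teal, white}, so each is used; only Priya can be red, hence Priya = red.
The 5 still-open variables together cover exactly {black, orange, pink, teal, white} — 5 values for 5 variables — and white appears only in Bob's list, so Bob = white.

white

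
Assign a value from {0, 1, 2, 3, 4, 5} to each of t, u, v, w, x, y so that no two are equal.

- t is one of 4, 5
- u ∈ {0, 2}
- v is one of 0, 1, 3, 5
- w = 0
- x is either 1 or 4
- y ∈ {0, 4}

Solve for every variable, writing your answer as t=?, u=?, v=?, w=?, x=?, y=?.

t=5, u=2, v=3, w=0, x=1, y=4

w's domain is down to {0}, so w = 0. Strike 0 from u, v, y.
y has just one choice, so y = 4. Remove 4 from t, x.
That leaves t = 5. So v can't be 5.
u has just one choice, so u = 2.
That leaves x = 1. So v can't be 1.
That leaves v = 3.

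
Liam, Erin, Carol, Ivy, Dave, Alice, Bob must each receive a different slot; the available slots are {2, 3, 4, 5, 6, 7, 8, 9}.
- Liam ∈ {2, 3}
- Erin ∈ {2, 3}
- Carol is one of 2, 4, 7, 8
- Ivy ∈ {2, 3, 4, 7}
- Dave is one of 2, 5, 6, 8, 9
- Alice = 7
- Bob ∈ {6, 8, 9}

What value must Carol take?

8

Alice must be 7 (only option left). Strike 7 from Carol, Ivy.
Liam and Erin share exactly the 2 values {2, 3}; by pigeonhole those values go to them, so strike 2, 3 from Carol, Ivy, Dave.
Ivy has just one choice, so Ivy = 4. Strike 4 from Carol.
So Carol = 8.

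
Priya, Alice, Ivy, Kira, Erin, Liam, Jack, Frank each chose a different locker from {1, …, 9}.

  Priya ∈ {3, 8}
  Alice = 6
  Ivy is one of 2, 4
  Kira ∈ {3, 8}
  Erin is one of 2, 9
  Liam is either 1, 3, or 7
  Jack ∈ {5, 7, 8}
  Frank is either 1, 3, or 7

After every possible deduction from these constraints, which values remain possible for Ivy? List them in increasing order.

Alice's domain is down to {6}, so Alice = 6.
The 2 variables Priya and Kira are confined to {3, 8}, which locks those values in; drop them from Liam, Jack, Frank.
The 2 variables Liam and Frank are confined to {1, 7}, which locks those values in; drop them from Jack.
That leaves Jack = 5.
No further eliminations apply; Ivy can still be any of 2, 4.

2, 4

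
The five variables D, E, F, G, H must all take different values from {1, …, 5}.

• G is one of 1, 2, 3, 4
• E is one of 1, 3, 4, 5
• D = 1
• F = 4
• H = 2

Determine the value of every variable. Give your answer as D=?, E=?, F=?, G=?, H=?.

D=1, E=5, F=4, G=3, H=2

D has just one choice, so D = 1. Eliminate 1 elsewhere: E, G.
That leaves F = 4. Eliminate 4 elsewhere: E, G.
That leaves H = 2. So G can't be 2.
G has just one choice, so G = 3. Remove 3 from E.
That leaves E = 5.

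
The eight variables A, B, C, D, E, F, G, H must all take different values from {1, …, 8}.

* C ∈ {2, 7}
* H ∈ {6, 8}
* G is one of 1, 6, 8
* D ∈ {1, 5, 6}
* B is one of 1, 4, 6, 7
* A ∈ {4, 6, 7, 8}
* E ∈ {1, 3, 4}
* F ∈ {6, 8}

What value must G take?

1

The 8 variables together cover exactly {1, 2, 3, 4, 5, 6, 7, 8} — 8 values for 8 variables — and 2 appears only in C's list, so C = 2.
Among the 7 still-open variables, 3 fits only E (and all 7 values in {1, 3, 4, 5, 6, 7, 8} must be used), so E = 3.
The 6 still-open variables together cover exactly {1, 4, 5, 6, 7, 8} — 6 values for 6 variables — and 5 appears only in D's list, so D = 5.
F and H share exactly the 2 values {6, 8}; by pigeonhole those values go to them, so strike 6, 8 from A, B, G.
So G = 1.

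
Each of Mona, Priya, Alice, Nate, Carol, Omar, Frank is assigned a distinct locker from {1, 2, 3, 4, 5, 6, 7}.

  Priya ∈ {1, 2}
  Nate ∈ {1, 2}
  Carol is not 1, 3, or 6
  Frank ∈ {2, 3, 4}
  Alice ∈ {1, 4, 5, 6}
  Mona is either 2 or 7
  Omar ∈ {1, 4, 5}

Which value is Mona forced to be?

7

The 7 variables draw from only 7 values {1, 2, 3, 4, 5, 6, 7}, so each is used; only Frank can be 3, hence Frank = 3.
The 6 still-open variables together cover exactly {1, 2, 4, 5, 6, 7} — 6 values for 6 variables — and 6 appears only in Alice's list, so Alice = 6.
Priya and Nate share exactly the 2 values {1, 2}; by pigeonhole those values go to them, so strike 1, 2 from Mona, Carol, Omar.
So Mona = 7.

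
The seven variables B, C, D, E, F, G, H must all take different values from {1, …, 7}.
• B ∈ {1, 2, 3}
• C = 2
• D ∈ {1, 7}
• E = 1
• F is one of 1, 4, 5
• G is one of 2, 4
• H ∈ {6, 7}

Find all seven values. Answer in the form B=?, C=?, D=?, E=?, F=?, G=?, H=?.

B=3, C=2, D=7, E=1, F=5, G=4, H=6

C's domain is down to {2}, so C = 2. Remove 2 from B, G.
E must be 1 (only option left). Remove 1 from B, D, F.
G has just one choice, so G = 4. Strike 4 from F.
B must be 3 (only option left).
D's domain is down to {7}, so D = 7. So H can't be 7.
F has just one choice, so F = 5.
H has just one choice, so H = 6.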